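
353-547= -194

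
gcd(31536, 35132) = 4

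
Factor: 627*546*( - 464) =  - 2^5 * 3^2*7^1*11^1*13^1*19^1*29^1 = - 158846688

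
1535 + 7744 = 9279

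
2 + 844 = 846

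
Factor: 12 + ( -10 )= 2^1 = 2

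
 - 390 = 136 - 526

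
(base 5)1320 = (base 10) 210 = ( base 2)11010010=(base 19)B1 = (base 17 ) c6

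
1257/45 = 27 + 14/15 = 27.93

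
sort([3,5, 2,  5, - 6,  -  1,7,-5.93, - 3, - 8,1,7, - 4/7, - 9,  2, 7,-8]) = [ - 9, - 8, - 8, - 6,-5.93, - 3, - 1,-4/7, 1 , 2 , 2, 3,5,5,7,7,7 ] 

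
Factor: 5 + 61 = 66= 2^1*3^1*11^1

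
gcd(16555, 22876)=301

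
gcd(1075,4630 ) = 5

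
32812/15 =2187 + 7/15 = 2187.47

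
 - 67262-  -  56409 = -10853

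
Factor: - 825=  -  3^1*5^2*11^1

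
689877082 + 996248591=1686125673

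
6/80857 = 6/80857=   0.00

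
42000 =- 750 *( - 56 ) 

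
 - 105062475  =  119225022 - 224287497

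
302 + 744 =1046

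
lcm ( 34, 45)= 1530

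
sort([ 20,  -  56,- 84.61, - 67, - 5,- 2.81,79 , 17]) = [ - 84.61,  -  67,  -  56, - 5 , - 2.81,17, 20,  79 ]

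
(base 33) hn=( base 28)KO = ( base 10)584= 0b1001001000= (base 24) 108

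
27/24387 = 9/8129 = 0.00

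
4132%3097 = 1035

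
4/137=4/137  =  0.03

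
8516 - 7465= 1051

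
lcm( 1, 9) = 9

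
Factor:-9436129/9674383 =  - 9436129^1 *9674383^ ( - 1 )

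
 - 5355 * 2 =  - 10710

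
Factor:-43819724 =  -  2^2 * 13^1*137^1*6151^1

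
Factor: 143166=2^1*3^1*107^1*223^1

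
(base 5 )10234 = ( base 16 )2B6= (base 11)581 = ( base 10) 694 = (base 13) 415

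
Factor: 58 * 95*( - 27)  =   - 2^1 * 3^3*5^1*19^1*29^1 = - 148770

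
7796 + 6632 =14428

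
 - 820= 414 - 1234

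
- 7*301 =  - 2107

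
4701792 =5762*816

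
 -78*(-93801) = 7316478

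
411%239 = 172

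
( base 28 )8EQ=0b1101000100010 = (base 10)6690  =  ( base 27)94l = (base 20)GEA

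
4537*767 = 3479879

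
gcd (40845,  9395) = 5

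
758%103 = 37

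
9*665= 5985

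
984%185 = 59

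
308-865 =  - 557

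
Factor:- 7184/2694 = -8/3 =-2^3 * 3^( - 1)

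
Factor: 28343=7^1*4049^1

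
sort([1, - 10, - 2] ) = [ - 10, - 2 , 1] 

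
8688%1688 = 248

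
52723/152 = 52723/152 = 346.86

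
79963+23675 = 103638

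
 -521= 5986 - 6507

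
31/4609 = 31/4609 =0.01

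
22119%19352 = 2767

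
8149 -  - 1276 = 9425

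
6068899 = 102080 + 5966819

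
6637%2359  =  1919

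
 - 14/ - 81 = 14/81 = 0.17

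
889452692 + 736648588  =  1626101280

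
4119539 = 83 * 49633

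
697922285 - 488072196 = 209850089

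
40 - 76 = -36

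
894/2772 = 149/462 = 0.32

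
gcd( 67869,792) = 9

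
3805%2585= 1220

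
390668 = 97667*4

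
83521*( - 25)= - 2088025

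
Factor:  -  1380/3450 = -2/5 = - 2^1 * 5^ ( - 1)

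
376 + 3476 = 3852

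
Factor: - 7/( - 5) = 5^( - 1)*7^1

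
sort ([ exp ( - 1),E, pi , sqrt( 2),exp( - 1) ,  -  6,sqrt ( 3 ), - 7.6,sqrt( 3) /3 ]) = [  -  7.6, - 6,exp( - 1), exp( - 1),  sqrt(3)/3,sqrt (2),sqrt( 3 ), E, pi]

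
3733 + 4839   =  8572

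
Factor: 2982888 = 2^3*3^2*17^1 * 2437^1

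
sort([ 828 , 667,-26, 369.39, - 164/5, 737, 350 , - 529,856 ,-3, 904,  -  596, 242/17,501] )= [ - 596, - 529, - 164/5 , - 26, - 3,242/17,350, 369.39,501 , 667, 737,828,856 , 904]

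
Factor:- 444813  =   - 3^1* 67^1*2213^1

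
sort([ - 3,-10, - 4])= [ - 10, - 4, -3]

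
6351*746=4737846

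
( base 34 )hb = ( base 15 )294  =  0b1001001101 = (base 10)589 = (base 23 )12e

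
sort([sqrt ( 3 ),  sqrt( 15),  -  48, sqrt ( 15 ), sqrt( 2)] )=[ - 48,sqrt( 2),sqrt(3 ) , sqrt ( 15 ),sqrt(15)]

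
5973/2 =2986+1/2 = 2986.50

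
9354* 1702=15920508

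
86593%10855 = 10608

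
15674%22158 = 15674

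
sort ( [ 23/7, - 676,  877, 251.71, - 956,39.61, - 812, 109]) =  [ - 956, -812, - 676, 23/7, 39.61, 109,251.71, 877]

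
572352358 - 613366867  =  - 41014509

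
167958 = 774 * 217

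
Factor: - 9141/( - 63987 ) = 1/7 = 7^(- 1 )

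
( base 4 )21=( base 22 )9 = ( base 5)14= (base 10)9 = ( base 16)9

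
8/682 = 4/341 = 0.01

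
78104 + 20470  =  98574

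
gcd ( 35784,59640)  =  11928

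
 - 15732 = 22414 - 38146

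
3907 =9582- 5675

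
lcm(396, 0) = 0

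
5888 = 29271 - 23383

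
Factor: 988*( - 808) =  - 798304 = - 2^5*13^1*19^1*101^1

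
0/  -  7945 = 0/1 = - 0.00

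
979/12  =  979/12=81.58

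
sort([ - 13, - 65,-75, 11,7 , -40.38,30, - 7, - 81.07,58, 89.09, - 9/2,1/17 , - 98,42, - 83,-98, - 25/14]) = [ - 98, - 98, - 83, - 81.07, - 75, - 65, - 40.38, - 13, -7, - 9/2, - 25/14,1/17,7, 11, 30,42,58,89.09]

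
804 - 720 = 84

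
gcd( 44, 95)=1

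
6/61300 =3/30650 = 0.00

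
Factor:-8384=-2^6*131^1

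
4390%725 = 40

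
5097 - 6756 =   -  1659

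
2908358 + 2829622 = 5737980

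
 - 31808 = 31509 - 63317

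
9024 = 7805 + 1219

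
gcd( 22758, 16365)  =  3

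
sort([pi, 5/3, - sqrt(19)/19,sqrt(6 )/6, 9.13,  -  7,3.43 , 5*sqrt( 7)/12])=[ - 7, - sqrt( 19) /19, sqrt( 6)/6, 5*sqrt( 7 ) /12, 5/3, pi,3.43  ,  9.13]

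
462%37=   18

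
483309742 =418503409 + 64806333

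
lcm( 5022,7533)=15066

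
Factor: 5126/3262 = 7^( - 1 )*11^1 = 11/7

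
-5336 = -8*667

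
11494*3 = 34482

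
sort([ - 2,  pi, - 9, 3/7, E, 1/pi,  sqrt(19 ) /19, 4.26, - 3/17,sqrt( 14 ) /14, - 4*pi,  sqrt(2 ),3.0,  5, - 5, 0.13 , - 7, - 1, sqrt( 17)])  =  [  -  4 *pi, - 9 ,  -  7,  -  5, - 2, - 1,  -  3/17, 0.13, sqrt(19 )/19, sqrt( 14 )/14, 1/pi, 3/7, sqrt ( 2 ) , E,3.0,pi, sqrt( 17),  4.26,5] 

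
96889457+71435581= 168325038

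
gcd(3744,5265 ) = 117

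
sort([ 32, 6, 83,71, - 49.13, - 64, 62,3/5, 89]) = [ - 64 ,  -  49.13, 3/5,6,32 , 62, 71,83, 89]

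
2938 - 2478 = 460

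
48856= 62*788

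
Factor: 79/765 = 3^( - 2) * 5^( - 1 )*17^(-1)*79^1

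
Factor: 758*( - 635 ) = -481330 = - 2^1 * 5^1 *127^1*379^1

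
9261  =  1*9261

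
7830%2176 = 1302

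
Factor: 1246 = 2^1*7^1*89^1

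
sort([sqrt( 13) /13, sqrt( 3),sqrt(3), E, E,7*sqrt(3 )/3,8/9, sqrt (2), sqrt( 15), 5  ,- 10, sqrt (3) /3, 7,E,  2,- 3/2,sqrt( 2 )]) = [ - 10, - 3/2 , sqrt(13) /13, sqrt( 3 ) /3,8/9, sqrt( 2), sqrt(2),sqrt(3), sqrt (3), 2, E, E,E, sqrt(15), 7*sqrt( 3) /3, 5 , 7 ]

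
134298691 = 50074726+84223965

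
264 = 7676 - 7412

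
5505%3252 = 2253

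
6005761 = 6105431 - 99670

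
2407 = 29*83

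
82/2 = 41 = 41.00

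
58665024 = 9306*6304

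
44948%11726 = 9770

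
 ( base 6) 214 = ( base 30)2m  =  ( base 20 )42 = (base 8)122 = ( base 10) 82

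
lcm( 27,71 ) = 1917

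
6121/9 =680 + 1/9 = 680.11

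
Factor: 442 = 2^1*13^1*17^1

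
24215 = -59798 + 84013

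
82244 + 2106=84350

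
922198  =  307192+615006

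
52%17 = 1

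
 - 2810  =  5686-8496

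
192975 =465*415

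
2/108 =1/54=0.02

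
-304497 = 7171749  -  7476246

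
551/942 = 551/942 = 0.58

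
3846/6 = 641 = 641.00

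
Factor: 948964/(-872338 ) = -474482/436169 = - 2^1*17^ (  -  1)* 131^1*1811^1*25657^( - 1)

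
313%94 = 31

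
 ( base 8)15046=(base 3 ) 100011221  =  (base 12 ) 3a5a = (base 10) 6694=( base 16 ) 1A26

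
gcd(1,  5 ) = 1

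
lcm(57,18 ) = 342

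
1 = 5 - 4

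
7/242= 7/242  =  0.03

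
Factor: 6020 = 2^2*5^1*7^1*43^1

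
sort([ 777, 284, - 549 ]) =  [ - 549, 284, 777 ]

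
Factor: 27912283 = 7^1*17^1*163^1*1439^1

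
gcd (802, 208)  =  2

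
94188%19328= 16876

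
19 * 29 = 551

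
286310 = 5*57262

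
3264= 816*4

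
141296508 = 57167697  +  84128811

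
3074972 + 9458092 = 12533064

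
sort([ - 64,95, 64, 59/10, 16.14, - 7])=[ - 64, - 7 , 59/10,16.14,  64, 95]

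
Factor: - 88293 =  - 3^1*19^1 * 1549^1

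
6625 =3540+3085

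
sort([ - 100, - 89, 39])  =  [- 100, - 89,39]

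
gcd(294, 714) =42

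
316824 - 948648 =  - 631824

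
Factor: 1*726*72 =52272 = 2^4 * 3^3 * 11^2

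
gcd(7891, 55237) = 7891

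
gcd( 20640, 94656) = 96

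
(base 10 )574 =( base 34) gu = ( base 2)1000111110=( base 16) 23E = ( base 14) 2d0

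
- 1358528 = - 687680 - 670848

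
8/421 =8/421 = 0.02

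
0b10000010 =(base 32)42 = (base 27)4M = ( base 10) 130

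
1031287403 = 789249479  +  242037924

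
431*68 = 29308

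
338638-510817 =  - 172179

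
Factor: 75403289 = 13^1*199^1*29147^1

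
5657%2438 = 781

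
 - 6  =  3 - 9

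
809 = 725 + 84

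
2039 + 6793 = 8832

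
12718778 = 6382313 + 6336465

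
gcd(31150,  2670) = 890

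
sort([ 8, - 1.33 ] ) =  [ - 1.33,8 ] 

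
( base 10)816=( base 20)20g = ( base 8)1460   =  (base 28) 114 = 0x330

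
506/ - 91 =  - 506/91 =- 5.56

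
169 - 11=158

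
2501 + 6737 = 9238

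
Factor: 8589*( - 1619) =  -13905591 = - 3^1*7^1*409^1* 1619^1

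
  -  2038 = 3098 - 5136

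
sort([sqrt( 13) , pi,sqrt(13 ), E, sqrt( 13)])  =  [E,pi,sqrt( 13),sqrt( 13),sqrt( 13)] 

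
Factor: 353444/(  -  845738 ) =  - 176722/422869= - 2^1*7^1 * 13^1 *971^1*422869^( -1 ) 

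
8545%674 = 457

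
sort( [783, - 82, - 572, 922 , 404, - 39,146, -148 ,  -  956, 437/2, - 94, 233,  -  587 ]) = [ - 956, - 587, - 572, - 148, - 94, - 82,- 39,  146, 437/2, 233, 404, 783, 922 ]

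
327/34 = 9 + 21/34 = 9.62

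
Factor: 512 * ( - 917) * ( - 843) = 395791872 = 2^9* 3^1* 7^1*131^1 * 281^1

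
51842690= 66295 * 782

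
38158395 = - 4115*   (-9273)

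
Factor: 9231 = 3^1*17^1*181^1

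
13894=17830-3936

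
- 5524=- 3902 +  - 1622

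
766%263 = 240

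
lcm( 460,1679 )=33580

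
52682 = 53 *994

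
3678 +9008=12686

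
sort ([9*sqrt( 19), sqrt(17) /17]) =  [sqrt(17)/17 , 9 * sqrt ( 19 )]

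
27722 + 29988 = 57710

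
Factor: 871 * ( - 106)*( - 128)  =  2^8*13^1* 53^1* 67^1 = 11817728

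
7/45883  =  7/45883= 0.00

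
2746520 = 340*8078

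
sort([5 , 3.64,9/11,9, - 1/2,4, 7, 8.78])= [- 1/2,9/11,3.64, 4,5 , 7,8.78, 9] 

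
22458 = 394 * 57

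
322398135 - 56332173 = 266065962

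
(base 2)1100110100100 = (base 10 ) 6564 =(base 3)100000010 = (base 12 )3970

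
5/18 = 5/18  =  0.28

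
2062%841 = 380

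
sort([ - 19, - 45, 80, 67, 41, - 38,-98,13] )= [  -  98, - 45 ,-38 ,- 19, 13,41, 67, 80] 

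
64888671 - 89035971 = -24147300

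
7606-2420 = 5186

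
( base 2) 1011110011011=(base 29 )75B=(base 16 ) 179b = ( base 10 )6043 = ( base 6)43551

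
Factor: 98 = 2^1*7^2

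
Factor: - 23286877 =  - 587^1*39671^1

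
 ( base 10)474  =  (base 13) 2a6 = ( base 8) 732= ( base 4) 13122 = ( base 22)lc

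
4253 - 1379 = 2874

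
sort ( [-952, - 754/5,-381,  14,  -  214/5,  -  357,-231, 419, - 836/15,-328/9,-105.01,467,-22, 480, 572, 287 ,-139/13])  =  [ - 952, - 381,-357,-231, -754/5, - 105.01,-836/15,  -  214/5,- 328/9,  -  22 ,-139/13, 14, 287,419, 467, 480,572] 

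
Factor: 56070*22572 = 1265612040 = 2^3 * 3^5*5^1*7^1*11^1*19^1 * 89^1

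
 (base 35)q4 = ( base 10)914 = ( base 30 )10e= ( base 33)rn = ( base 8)1622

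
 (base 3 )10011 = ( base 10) 85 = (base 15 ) 5a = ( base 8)125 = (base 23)3g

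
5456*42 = 229152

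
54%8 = 6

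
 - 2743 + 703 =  - 2040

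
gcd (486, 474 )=6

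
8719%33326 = 8719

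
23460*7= 164220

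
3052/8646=1526/4323 = 0.35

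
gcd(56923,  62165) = 1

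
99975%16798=15985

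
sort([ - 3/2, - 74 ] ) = [ - 74, - 3/2]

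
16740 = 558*30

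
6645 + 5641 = 12286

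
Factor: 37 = 37^1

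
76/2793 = 4/147 = 0.03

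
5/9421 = 5/9421 = 0.00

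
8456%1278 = 788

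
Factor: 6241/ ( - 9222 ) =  - 2^( - 1)*3^(-1 )*29^(- 1)*53^( - 1 ) * 79^2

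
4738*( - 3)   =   - 14214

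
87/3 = 29 = 29.00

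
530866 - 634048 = -103182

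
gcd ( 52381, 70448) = 7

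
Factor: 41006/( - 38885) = -2^1*5^( - 1)*11^(-1 )*29^1 = -  58/55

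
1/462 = 1/462  =  0.00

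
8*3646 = 29168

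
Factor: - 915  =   - 3^1 *5^1*61^1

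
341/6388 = 341/6388 = 0.05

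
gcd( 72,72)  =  72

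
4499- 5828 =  - 1329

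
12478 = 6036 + 6442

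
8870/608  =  4435/304 = 14.59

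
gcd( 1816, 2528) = 8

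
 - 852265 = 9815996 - 10668261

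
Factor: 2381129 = 919^1*2591^1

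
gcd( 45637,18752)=1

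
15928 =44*362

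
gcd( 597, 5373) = 597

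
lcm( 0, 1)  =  0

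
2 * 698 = 1396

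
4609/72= 64 + 1/72 = 64.01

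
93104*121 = 11265584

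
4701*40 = 188040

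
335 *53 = 17755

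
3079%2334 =745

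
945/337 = 2 + 271/337 = 2.80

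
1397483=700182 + 697301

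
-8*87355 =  - 698840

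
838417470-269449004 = 568968466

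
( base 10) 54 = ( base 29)1p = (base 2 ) 110110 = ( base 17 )33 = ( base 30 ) 1O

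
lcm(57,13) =741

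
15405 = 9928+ 5477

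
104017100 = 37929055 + 66088045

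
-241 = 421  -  662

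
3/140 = 3/140=0.02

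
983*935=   919105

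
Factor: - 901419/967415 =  - 3^1*5^( - 1)*191^( -1 )*269^1*1013^(- 1 )*1117^1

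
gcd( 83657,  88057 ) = 1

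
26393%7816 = 2945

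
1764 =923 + 841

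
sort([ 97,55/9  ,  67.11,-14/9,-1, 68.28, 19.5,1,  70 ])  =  [-14/9, - 1, 1,55/9,19.5, 67.11, 68.28, 70,97]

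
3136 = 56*56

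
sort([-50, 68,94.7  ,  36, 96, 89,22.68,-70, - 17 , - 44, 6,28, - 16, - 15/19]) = [ - 70, - 50 , - 44, - 17, -16, - 15/19, 6,22.68,28, 36,68,89, 94.7,96 ]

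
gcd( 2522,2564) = 2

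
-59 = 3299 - 3358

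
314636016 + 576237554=890873570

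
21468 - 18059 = 3409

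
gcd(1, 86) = 1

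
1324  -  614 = 710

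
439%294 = 145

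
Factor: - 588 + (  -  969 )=- 3^2*173^1 = - 1557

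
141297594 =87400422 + 53897172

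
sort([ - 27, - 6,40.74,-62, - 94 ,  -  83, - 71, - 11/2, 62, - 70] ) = [ - 94,-83, - 71, - 70, - 62, - 27 , - 6, - 11/2, 40.74,62 ]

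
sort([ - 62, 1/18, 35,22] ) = [ - 62,1/18,  22, 35] 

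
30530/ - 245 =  - 125 + 19/49 = -124.61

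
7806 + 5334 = 13140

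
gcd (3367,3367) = 3367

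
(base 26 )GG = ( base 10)432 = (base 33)D3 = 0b110110000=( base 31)dt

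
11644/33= 352 + 28/33 = 352.85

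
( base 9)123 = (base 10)102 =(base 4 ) 1212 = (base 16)66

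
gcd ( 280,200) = 40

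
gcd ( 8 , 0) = 8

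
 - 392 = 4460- 4852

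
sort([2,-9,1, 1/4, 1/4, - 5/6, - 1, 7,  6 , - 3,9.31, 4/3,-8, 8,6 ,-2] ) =[  -  9 ,-8,-3, - 2, - 1,-5/6,1/4,1/4, 1,4/3,2,6,  6,  7 , 8 , 9.31]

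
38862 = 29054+9808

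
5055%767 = 453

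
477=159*3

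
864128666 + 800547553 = 1664676219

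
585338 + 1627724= 2213062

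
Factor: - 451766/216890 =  - 427/205 = -5^( - 1) * 7^1*41^( - 1)*61^1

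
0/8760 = 0 = 0.00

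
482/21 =22 + 20/21  =  22.95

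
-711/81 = - 9 + 2/9 = - 8.78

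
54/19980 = 1/370 = 0.00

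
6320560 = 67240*94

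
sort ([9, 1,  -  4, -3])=[-4,  -  3 , 1, 9] 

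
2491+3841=6332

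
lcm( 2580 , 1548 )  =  7740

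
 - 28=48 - 76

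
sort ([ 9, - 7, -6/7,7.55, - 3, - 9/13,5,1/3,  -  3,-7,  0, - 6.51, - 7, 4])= [ - 7, -7, - 7, -6.51, - 3, - 3, - 6/7, - 9/13,0, 1/3,4,5, 7.55, 9]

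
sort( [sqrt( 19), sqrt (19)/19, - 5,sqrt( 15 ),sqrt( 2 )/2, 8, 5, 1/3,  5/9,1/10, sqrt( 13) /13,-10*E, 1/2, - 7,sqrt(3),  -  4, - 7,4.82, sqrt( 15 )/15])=[ - 10*E, - 7, - 7, - 5,  -  4, 1/10,  sqrt(19)/19, sqrt( 15 )/15,  sqrt( 13)/13, 1/3, 1/2,5/9,sqrt( 2)/2, sqrt( 3), sqrt (15)  ,  sqrt( 19), 4.82, 5,8]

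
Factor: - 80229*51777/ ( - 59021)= 4154016933/59021 = 3^3*11^1 *47^1 * 523^1 * 569^1*59021^ ( - 1)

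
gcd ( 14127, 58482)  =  3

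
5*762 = 3810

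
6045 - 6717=-672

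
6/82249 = 6/82249 = 0.00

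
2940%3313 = 2940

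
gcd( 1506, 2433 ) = 3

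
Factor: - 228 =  - 2^2*3^1*19^1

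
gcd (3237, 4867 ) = 1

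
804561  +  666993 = 1471554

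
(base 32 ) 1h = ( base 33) 1G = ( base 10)49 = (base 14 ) 37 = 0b110001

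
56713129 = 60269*941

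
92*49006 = 4508552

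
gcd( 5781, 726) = 3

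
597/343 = 1+254/343 = 1.74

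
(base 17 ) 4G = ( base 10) 84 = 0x54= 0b1010100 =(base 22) 3I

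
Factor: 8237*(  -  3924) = -32321988 = - 2^2*3^2*109^1*8237^1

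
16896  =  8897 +7999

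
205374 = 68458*3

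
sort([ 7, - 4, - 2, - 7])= [ -7, - 4, - 2,7]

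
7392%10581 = 7392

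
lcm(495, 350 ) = 34650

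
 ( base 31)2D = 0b1001011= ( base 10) 75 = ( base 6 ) 203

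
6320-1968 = 4352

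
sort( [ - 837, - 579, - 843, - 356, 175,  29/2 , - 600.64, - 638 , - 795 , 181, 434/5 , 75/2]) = [-843 , - 837, - 795,  -  638, - 600.64 ,- 579, - 356 , 29/2 , 75/2, 434/5  ,  175,181]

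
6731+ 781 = 7512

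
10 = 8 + 2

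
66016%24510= 16996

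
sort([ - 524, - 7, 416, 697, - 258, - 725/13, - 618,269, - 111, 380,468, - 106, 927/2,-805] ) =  [ - 805, - 618  , - 524, - 258, - 111, - 106, -725/13, - 7, 269, 380, 416, 927/2, 468, 697]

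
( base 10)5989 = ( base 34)565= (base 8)13545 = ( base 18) 108D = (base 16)1765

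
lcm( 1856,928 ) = 1856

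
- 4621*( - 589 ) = 2721769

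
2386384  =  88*27118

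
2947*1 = 2947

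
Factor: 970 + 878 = 2^3*3^1*7^1*11^1 = 1848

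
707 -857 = - 150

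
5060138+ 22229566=27289704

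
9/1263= 3/421 = 0.01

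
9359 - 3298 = 6061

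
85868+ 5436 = 91304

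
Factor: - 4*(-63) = 252  =  2^2*3^2 * 7^1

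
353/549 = 353/549 = 0.64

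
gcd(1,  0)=1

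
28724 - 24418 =4306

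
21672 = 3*7224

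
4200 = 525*8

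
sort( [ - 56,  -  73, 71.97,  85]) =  [ - 73,  -  56, 71.97,85]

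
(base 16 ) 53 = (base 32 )2j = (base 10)83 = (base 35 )2D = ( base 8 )123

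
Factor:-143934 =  - 2^1*3^1*7^1*23^1 * 149^1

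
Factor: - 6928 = -2^4*433^1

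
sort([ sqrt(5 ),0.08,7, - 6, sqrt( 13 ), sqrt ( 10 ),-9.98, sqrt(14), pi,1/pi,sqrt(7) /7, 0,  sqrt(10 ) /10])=[- 9.98 , -6, 0, 0.08, sqrt(10)/10, 1/pi,sqrt(7 )/7, sqrt( 5),  pi, sqrt( 10 ), sqrt( 13),sqrt( 14 ),7]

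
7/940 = 7/940 = 0.01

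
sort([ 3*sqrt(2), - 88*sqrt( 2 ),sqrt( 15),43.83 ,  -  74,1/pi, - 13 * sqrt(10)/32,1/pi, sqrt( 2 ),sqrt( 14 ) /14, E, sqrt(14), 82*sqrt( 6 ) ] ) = [ - 88*sqrt( 2 ),  -  74, - 13*sqrt(10 ) /32, sqrt( 14)/14, 1/pi,1/pi , sqrt( 2 ), E , sqrt( 14), sqrt(15),3 *sqrt( 2 ),43.83,82*sqrt(6) ] 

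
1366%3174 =1366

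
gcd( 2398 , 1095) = 1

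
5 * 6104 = 30520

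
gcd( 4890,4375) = 5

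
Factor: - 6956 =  - 2^2*37^1*47^1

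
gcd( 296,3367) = 37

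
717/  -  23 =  - 32 + 19/23 = - 31.17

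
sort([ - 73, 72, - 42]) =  [ - 73, - 42, 72]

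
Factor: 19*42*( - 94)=-2^2*3^1* 7^1*19^1* 47^1 = - 75012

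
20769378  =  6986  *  2973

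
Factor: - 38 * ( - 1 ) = 2^1 * 19^1 = 38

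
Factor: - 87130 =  - 2^1*5^1*8713^1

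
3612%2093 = 1519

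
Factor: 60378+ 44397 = 104775 = 3^1 * 5^2*11^1*127^1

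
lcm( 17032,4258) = 17032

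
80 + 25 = 105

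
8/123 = 8/123 = 0.07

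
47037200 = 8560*5495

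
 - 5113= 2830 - 7943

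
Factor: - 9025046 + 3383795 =  -  3^1* 7^1 * 11^1 *24421^1=- 5641251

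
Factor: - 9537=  - 3^1*11^1 * 17^2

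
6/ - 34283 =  - 6/34283 = - 0.00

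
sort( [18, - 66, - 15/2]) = [ - 66, - 15/2,  18]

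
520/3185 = 8/49 =0.16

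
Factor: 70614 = 2^1 * 3^2*3923^1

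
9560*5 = 47800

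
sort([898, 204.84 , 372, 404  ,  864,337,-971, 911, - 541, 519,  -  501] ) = [ - 971, - 541, - 501, 204.84, 337, 372, 404, 519 , 864, 898, 911 ]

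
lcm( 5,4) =20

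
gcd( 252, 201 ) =3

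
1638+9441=11079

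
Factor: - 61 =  - 61^1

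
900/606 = 1+49/101 = 1.49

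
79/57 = 1+22/57  =  1.39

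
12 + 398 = 410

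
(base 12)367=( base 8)777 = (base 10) 511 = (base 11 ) 425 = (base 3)200221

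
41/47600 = 41/47600= 0.00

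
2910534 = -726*( - 4009 )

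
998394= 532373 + 466021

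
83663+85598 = 169261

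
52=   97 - 45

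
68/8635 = 68/8635 = 0.01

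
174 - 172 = 2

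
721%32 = 17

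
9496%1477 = 634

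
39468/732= 3289/61 = 53.92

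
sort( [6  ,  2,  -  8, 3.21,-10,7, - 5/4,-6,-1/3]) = [-10, - 8,-6, -5/4,  -  1/3, 2, 3.21, 6, 7]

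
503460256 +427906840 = 931367096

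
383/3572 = 383/3572= 0.11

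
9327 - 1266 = 8061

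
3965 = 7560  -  3595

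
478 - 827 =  - 349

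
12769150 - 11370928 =1398222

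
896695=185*4847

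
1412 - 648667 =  - 647255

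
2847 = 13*219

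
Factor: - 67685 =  - 5^1 * 13537^1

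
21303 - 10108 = 11195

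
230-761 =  - 531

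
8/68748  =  2/17187 = 0.00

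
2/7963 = 2/7963   =  0.00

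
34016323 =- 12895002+46911325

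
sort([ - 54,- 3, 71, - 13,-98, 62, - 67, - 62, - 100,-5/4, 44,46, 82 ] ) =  [ - 100, - 98, - 67, - 62,- 54, -13, - 3,-5/4, 44, 46, 62, 71, 82 ]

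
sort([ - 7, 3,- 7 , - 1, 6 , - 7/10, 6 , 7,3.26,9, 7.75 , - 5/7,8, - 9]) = [ - 9, - 7 , - 7,  -  1 , - 5/7, - 7/10 , 3, 3.26, 6, 6, 7, 7.75,8 , 9 ]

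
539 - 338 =201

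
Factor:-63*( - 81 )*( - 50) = - 2^1*3^6*5^2*7^1  =  -255150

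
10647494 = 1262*8437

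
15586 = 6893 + 8693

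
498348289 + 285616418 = 783964707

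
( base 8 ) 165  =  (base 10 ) 117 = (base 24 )4l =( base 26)4d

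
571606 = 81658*7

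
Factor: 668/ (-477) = - 2^2*3^(  -  2)*53^( - 1)*167^1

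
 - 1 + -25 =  - 26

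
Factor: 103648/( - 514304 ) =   -  79/392 = - 2^( - 3)*7^( - 2 ) * 79^1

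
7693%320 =13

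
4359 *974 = 4245666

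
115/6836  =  115/6836 = 0.02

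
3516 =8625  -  5109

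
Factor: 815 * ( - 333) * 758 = -2^1 * 3^2*5^1*37^1*163^1 * 379^1 = - 205717410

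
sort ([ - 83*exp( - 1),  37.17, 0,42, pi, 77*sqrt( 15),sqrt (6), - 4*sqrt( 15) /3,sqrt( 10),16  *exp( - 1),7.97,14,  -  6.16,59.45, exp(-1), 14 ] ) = [ - 83*exp( - 1 ), - 6.16, - 4*sqrt(15)/3, 0 , exp( - 1), sqrt( 6), pi, sqrt(10 ), 16*exp(- 1),7.97, 14, 14,  37.17,  42, 59.45, 77*sqrt(15)]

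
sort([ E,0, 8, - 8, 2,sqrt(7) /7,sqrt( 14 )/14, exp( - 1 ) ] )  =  [ - 8,0,sqrt(14)/14, exp( - 1 ),sqrt( 7)/7,2,E , 8] 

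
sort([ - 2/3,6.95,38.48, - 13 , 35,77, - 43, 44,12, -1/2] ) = [ - 43, - 13, - 2/3, - 1/2, 6.95,12,35,38.48, 44,77 ] 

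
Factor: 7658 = 2^1*7^1*547^1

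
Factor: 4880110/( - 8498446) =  - 2440055/4249223 = - 5^1*11^( - 1)*47^( - 1) * 8219^ ( - 1 )*488011^1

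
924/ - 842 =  - 2 + 380/421 =- 1.10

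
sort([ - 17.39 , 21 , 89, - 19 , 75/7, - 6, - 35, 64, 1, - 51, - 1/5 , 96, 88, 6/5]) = [ - 51, - 35 , - 19, - 17.39,-6 , -1/5 , 1 , 6/5, 75/7,21,  64, 88, 89, 96 ]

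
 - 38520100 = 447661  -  38967761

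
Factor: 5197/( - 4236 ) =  - 2^(  -  2 )*3^( - 1 )*353^ ( - 1)*5197^1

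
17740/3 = 5913 + 1/3 = 5913.33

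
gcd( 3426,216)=6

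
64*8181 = 523584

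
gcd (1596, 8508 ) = 12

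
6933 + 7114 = 14047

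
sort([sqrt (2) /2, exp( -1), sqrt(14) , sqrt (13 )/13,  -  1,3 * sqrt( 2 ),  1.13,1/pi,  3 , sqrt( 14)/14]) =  [ - 1 , sqrt( 14)/14, sqrt( 13)/13, 1/pi, exp( - 1), sqrt( 2 )/2, 1.13,3, sqrt ( 14 ),3*sqrt( 2)] 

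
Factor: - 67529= -7^1*11^1*877^1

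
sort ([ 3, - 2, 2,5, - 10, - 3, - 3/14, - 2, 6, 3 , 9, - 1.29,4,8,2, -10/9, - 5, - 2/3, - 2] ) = [ - 10, - 5, - 3, - 2, - 2, - 2, - 1.29,-10/9, - 2/3, - 3/14, 2,2, 3,3,4,5, 6,  8, 9]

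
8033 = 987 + 7046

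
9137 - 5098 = 4039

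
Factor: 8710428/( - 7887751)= - 2^2*3^1*307^( - 1) * 547^1*1327^1*25693^( - 1 ) 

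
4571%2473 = 2098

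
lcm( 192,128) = 384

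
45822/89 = 45822/89 = 514.85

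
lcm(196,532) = 3724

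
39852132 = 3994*9978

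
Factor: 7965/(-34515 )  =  -3/13 = -3^1*13^ ( - 1 )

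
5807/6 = 5807/6  =  967.83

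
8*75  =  600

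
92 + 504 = 596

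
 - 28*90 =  - 2520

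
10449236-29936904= - 19487668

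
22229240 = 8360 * 2659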